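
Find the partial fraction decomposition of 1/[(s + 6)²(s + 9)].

Cover-up at s=-9: R = 1/(-9 + 6)² = 1/9. Cover-up at s=-6: Q = 1/(-6 + 9) = 1/3. Comparing s² coeff: P = -R = -1/9
Result: (-1/9)/(s + 6) + (1/3)/(s + 6)² + (1/9)/(s + 9)


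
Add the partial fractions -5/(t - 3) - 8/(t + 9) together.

Common denominator (t - 3)(t + 9). Numerator: -5(t + 9) - 8(t - 3) = (-5t - 45) - (8t - 24) = -13t - 21
Result: (-13t - 21)/[(t - 3)(t + 9)]


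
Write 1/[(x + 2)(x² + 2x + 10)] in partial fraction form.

Cover-up at x = -2: A = 1/((-2)² + 2·(-2) + 10) = 1/10. Then B = -A = -1/10, C = -A·(2 - 2) = 0
Result: (1/10)/(x + 2) - ((1/10)x)/(x² + 2x + 10)


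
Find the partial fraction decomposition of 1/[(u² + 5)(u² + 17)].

Coefficient matching gives α = γ = 0, β = 1/(17-5) = 1/12, δ = -β = -1/12
Result: (1/12)/(u² + 5) - (1/12)/(u² + 17)


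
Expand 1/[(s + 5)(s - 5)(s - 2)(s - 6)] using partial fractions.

Using Heaviside cover-up: (-1/770)/(s + 5) - (1/30)/(s - 5) + (1/84)/(s - 2) + (1/44)/(s - 6)


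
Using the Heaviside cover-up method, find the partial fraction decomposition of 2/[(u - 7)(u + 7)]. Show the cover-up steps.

Cover (u - 7): set u=7, get P = 2/(7 + 7) = 1/7. Cover (u + 7): set u=-7, get Q = 2/(-7 - 7) = -1/7.
Result: (1/7)/(u - 7) - (1/7)/(u + 7)


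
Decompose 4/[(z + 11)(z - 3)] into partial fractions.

4/(z + 11)(z - 3) = A/(z + 11) + B/(z - 3). A = 4/(-11 - 3) = -2/7, B = 4/(3 + 11) = 2/7
Result: (-2/7)/(z + 11) + (2/7)/(z - 3)


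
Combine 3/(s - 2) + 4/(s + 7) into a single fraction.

Common denominator (s - 2)(s + 7). Numerator: 3(s + 7) + 4(s - 2) = (3s + 21) + (4s - 8) = 7s + 13
Result: (7s + 13)/[(s - 2)(s + 7)]


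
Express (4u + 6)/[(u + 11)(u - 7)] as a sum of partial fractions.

At u=-11: P = (4·(-11) + 6)/(-11 - 7) = 19/9. At u=7: Q = (4·7 + 6)/(7 + 11) = 17/9
Result: (19/9)/(u + 11) + (17/9)/(u - 7)


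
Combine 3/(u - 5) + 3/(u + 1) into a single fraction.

Common denominator (u - 5)(u + 1). Numerator: 3(u + 1) + 3(u - 5) = (3u + 3) + (3u - 15) = 6u - 12
Result: (6u - 12)/[(u - 5)(u + 1)]


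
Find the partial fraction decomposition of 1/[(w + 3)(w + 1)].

1/(w + 3)(w + 1) = P/(w + 3) + Q/(w + 1). P = 1/(-3 + 1) = -1/2, Q = 1/(-1 + 3) = 1/2
Result: (-1/2)/(w + 3) + (1/2)/(w + 1)


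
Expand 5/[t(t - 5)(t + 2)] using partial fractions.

Using cover-up method: P = -1/2, Q = 1/7, R = 5/14
Result: (-1/2)/t + (1/7)/(t - 5) + (5/14)/(t + 2)


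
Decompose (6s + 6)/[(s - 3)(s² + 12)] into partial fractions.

At s=3: A = (6·3 + 6)/(3² + 12) = 8/7. B = -A = -8/7, C = 6 - 3·A = 18/7
Result: (8/7)/(s - 3) - ((8/7)s - 18/7)/(s² + 12)


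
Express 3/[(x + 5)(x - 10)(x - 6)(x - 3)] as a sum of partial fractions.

Using Heaviside cover-up: (-1/440)/(x + 5) + (1/140)/(x - 10) - (1/44)/(x - 6) + (1/56)/(x - 3)


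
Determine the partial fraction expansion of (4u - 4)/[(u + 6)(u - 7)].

At u=-6: A = (4·(-6) - 4)/(-6 - 7) = 28/13. At u=7: B = (4·7 - 4)/(7 + 6) = 24/13
Result: (28/13)/(u + 6) + (24/13)/(u - 7)


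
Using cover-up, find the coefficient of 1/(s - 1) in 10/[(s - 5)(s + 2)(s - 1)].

Cover (s - 1), set s=1: 10/[(1 - 5)(1 + 2)] = -5/6


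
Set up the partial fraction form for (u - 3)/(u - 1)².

Repeated linear factor: A/(u - 1) + B/(u - 1)²


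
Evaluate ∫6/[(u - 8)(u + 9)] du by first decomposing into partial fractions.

Decompose: 6/[(u - 8)(u + 9)] = (6/17)/(u - 8) - (6/17)/(u + 9). Integrate each term: (6/17) ln|(u - 8)| - (6/17) ln|(u + 9)| + C


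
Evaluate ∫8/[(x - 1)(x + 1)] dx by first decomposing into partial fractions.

Decompose: 8/[(x - 1)(x + 1)] = 4/(x - 1) - 4/(x + 1). Integrate each term: 4 ln|(x - 1)| - 4 ln|(x + 1)| + C


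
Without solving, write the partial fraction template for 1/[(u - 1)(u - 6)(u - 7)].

Three distinct linear factors: A/(u - 1) + B/(u - 6) + C/(u - 7)


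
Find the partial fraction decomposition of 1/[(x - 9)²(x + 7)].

Cover-up at x=-7: γ = 1/(-7 - 9)² = 1/256. Cover-up at x=9: β = 1/(9 + 7) = 1/16. Comparing x² coeff: α = -γ = -1/256
Result: (-1/256)/(x - 9) + (1/16)/(x - 9)² + (1/256)/(x + 7)


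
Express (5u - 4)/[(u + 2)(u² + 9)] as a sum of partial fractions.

At u=-2: A = (5·(-2) - 4)/((-2)² + 9) = -14/13. B = -A = 14/13, C = 5 - (-2)·A = 37/13
Result: (-14/13)/(u + 2) + ((14/13)u + 37/13)/(u² + 9)


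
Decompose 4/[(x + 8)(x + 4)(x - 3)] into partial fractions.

Using cover-up method: α = 1/11, β = -1/7, γ = 4/77
Result: (1/11)/(x + 8) - (1/7)/(x + 4) + (4/77)/(x - 3)


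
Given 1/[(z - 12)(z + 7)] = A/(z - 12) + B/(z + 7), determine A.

Cover-up at z = 12: A = 1/(12 + 7) = 1/19


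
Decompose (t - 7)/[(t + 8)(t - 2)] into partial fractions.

At t=-8: α = (1·(-8) - 7)/(-8 - 2) = 3/2. At t=2: β = (1·2 - 7)/(2 + 8) = -1/2
Result: (3/2)/(t + 8) - (1/2)/(t - 2)


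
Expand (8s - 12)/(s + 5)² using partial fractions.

(8s - 12) = A(s + 5) + B. At s = -5: B = 8·(-5) - 12 = -52. Coeff of s: A = 8
Result: 8/(s + 5) - 52/(s + 5)²


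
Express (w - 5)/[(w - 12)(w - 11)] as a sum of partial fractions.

At w=12: A = (1·12 - 5)/(12 - 11) = 7. At w=11: B = (1·11 - 5)/(11 - 12) = -6
Result: 7/(w - 12) - 6/(w - 11)


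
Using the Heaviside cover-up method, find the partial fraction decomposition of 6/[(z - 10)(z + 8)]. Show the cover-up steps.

Cover (z - 10): set z=10, get P = 6/(10 + 8) = 1/3. Cover (z + 8): set z=-8, get Q = 6/(-8 - 10) = -1/3.
Result: (1/3)/(z - 10) - (1/3)/(z + 8)


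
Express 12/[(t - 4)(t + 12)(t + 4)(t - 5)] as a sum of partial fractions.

Using Heaviside cover-up: (-3/32)/(t - 4) - (3/544)/(t + 12) + (1/48)/(t + 4) + (4/51)/(t - 5)


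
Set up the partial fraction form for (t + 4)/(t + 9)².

Repeated linear factor: P/(t + 9) + Q/(t + 9)²


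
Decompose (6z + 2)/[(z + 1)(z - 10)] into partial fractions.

At z=-1: α = (6·(-1) + 2)/(-1 - 10) = 4/11. At z=10: β = (6·10 + 2)/(10 + 1) = 62/11
Result: (4/11)/(z + 1) + (62/11)/(z - 10)


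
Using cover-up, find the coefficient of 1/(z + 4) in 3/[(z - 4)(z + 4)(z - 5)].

Cover (z + 4), set z=-4: 3/[(-4 - 4)(-4 - 5)] = 1/24


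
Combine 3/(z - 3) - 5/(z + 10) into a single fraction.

Common denominator (z - 3)(z + 10). Numerator: 3(z + 10) - 5(z - 3) = (3z + 30) - (5z - 15) = -2z + 45
Result: (-2z + 45)/[(z - 3)(z + 10)]


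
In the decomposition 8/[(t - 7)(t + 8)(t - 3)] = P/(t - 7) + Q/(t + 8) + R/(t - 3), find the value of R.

Cover-up at t = 3: R = 8/[(3 - 7)(3 + 8)] = 8/[(-4)(11)] = -8/44 = -2/11


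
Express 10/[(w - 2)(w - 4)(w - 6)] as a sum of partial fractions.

Using cover-up method: A = 5/4, B = -5/2, C = 5/4
Result: (5/4)/(w - 2) - (5/2)/(w - 4) + (5/4)/(w - 6)


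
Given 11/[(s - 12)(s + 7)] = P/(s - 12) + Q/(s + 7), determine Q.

Cover-up at s = -7: Q = 11/(-7 - 12) = -11/19


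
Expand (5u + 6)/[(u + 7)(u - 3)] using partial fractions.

At u=-7: A = (5·(-7) + 6)/(-7 - 3) = 29/10. At u=3: B = (5·3 + 6)/(3 + 7) = 21/10
Result: (29/10)/(u + 7) + (21/10)/(u - 3)


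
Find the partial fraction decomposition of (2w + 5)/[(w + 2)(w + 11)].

At w=-2: P = (2·(-2) + 5)/(-2 + 11) = 1/9. At w=-11: Q = (2·(-11) + 5)/(-11 + 2) = 17/9
Result: (1/9)/(w + 2) + (17/9)/(w + 11)


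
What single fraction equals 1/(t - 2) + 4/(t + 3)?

Common denominator (t - 2)(t + 3). Numerator: 1(t + 3) + 4(t - 2) = (t + 3) + (4t - 8) = 5t - 5
Result: (5t - 5)/[(t - 2)(t + 3)]


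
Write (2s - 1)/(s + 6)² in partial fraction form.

(2s - 1) = α(s + 6) + β. At s = -6: β = 2·(-6) - 1 = -13. Coeff of s: α = 2
Result: 2/(s + 6) - 13/(s + 6)²


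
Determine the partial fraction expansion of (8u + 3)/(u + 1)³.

(8u + 3) = α(u + 1)² + β(u + 1) + γ. At u = -1: γ = 8·(-1) + 3 = -5. Coefficients: α = 0, β = 8
Result: 8/(u + 1)² - 5/(u + 1)³


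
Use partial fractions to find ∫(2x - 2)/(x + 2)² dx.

Decompose: α = 2, β = 2·(-2) - 2 = -6, so (2x - 2)/(x + 2)² = 2/(x + 2) - 6/(x + 2)². Integrate: ∫ α/(x + 2) dx = 2 ln|(x + 2)|; ∫ β/(x + 2)² dx = 6/(x + 2). Sum: 2 ln|(x + 2)| + 6/(x + 2) + C


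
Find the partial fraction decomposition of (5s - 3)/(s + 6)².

(5s - 3) = P(s + 6) + Q. At s = -6: Q = 5·(-6) - 3 = -33. Coeff of s: P = 5
Result: 5/(s + 6) - 33/(s + 6)²


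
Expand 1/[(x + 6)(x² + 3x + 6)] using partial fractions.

Cover-up at x = -6: α = 1/((-6)² + 3·(-6) + 6) = 1/24. Then β = -α = -1/24, γ = -α·(3 - 6) = 1/8
Result: (1/24)/(x + 6) - ((1/24)x - 1/8)/(x² + 3x + 6)


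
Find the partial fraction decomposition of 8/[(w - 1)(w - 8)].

8/(w - 1)(w - 8) = α/(w - 1) + β/(w - 8). α = 8/(1 - 8) = -8/7, β = 8/(8 - 1) = 8/7
Result: (-8/7)/(w - 1) + (8/7)/(w - 8)


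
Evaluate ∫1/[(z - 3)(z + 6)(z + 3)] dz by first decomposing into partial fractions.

Cover-up: P = 1/54, Q = 1/27, R = -1/18. Decomposition: (1/54)/(z - 3) + (1/27)/(z + 6) - (1/18)/(z + 3). Integrate each term: (1/54) ln|(z - 3)| + (1/27) ln|(z + 6)| - (1/18) ln|(z + 3)| + C


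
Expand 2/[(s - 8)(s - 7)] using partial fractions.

2/(s - 8)(s - 7) = P/(s - 8) + Q/(s - 7). P = 2/(8 - 7) = 2, Q = 2/(7 - 8) = -2
Result: 2/(s - 8) - 2/(s - 7)


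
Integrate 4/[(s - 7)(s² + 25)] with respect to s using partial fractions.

Cover-up at s=7: α = 4/(7²+25) = 2/37. Coeff matching: β = -2/37, γ = -14/37. Decomposition: (2/37)/(s - 7) - ((2/37)s + 14/37)/(s² + 25). Integrate: linear → ln, quadratic → (1/2)ln + arctan: (2/37) ln|(s - 7)| - (1/37) ln(s² + 25) - (14/185) arctan(s/5) + C


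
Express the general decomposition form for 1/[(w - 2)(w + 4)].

Distinct linear factors: α/(w - 2) + β/(w + 4)


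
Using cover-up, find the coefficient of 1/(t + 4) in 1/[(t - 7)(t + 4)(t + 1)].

Cover (t + 4), set t=-4: 1/[(-4 - 7)(-4 + 1)] = 1/33


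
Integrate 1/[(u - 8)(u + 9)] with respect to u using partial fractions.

Decompose: 1/[(u - 8)(u + 9)] = (1/17)/(u - 8) - (1/17)/(u + 9). Integrate each term: (1/17) ln|(u - 8)| - (1/17) ln|(u + 9)| + C


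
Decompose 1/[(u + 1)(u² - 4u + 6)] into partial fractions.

Cover-up at u = -1: A = 1/((-1)² - 4·(-1) + 6) = 1/11. Then B = -A = -1/11, C = -A·(-4 - 1) = 5/11
Result: (1/11)/(u + 1) - ((1/11)u - 5/11)/(u² - 4u + 6)


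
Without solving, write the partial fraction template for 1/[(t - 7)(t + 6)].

Distinct linear factors: P/(t - 7) + Q/(t + 6)


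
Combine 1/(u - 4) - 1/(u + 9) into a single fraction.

Common denominator (u - 4)(u + 9). Numerator: 1(u + 9) - 1(u - 4) = (u + 9) - (u - 4) = 13
Result: (13)/[(u - 4)(u + 9)]


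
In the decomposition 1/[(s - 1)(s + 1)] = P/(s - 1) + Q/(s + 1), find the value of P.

Cover-up at s = 1: P = 1/(1 + 1) = 1/2


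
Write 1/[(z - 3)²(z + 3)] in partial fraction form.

Cover-up at z=-3: C = 1/(-3 - 3)² = 1/36. Cover-up at z=3: B = 1/(3 + 3) = 1/6. Comparing z² coeff: A = -C = -1/36
Result: (-1/36)/(z - 3) + (1/6)/(z - 3)² + (1/36)/(z + 3)


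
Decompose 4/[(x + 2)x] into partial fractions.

4/(x + 2)x = A/(x + 2) + B/x. A = 4/(-2 - 0) = -2, B = 4/(0 + 2) = 2
Result: -2/(x + 2) + 2/x


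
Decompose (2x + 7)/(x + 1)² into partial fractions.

(2x + 7) = A(x + 1) + B. At x = -1: B = 2·(-1) + 7 = 5. Coeff of x: A = 2
Result: 2/(x + 1) + 5/(x + 1)²


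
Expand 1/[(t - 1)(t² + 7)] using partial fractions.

Cover-up at t = 1: α = 1/(1² + 7) = 1/8. Then β = -α = -1/8, γ = -α·(0 + 1) = -1/8
Result: (1/8)/(t - 1) - ((1/8)t + 1/8)/(t² + 7)


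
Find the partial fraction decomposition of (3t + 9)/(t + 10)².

(3t + 9) = A(t + 10) + B. At t = -10: B = 3·(-10) + 9 = -21. Coeff of t: A = 3
Result: 3/(t + 10) - 21/(t + 10)²


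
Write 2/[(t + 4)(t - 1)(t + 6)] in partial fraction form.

Using cover-up method: α = -1/5, β = 2/35, γ = 1/7
Result: (-1/5)/(t + 4) + (2/35)/(t - 1) + (1/7)/(t + 6)


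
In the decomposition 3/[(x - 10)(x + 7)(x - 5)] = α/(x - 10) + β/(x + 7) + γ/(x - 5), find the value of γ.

Cover-up at x = 5: γ = 3/[(5 - 10)(5 + 7)] = 3/[(-5)(12)] = -3/60 = -1/20


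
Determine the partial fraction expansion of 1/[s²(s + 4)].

Cover-up at s=-4: R = 1/(-4 - 0)² = 1/16. Cover-up at s=0: Q = 1/(0 + 4) = 1/4. Comparing s² coeff: P = -R = -1/16
Result: (-1/16)/s + (1/4)/s² + (1/16)/(s + 4)


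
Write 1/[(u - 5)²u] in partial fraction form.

Cover-up at u=0: γ = 1/(0 - 5)² = 1/25. Cover-up at u=5: β = 1/(5 - 0) = 1/5. Comparing u² coeff: α = -γ = -1/25
Result: (-1/25)/(u - 5) + (1/5)/(u - 5)² + (1/25)/u


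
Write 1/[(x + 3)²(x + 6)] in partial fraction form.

Cover-up at x=-6: γ = 1/(-6 + 3)² = 1/9. Cover-up at x=-3: β = 1/(-3 + 6) = 1/3. Comparing x² coeff: α = -γ = -1/9
Result: (-1/9)/(x + 3) + (1/3)/(x + 3)² + (1/9)/(x + 6)


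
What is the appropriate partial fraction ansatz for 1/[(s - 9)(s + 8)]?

Distinct linear factors: α/(s - 9) + β/(s + 8)


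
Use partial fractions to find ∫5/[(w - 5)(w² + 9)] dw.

Cover-up at w=5: P = 5/(5²+9) = 5/34. Coeff matching: Q = -5/34, R = -25/34. Decomposition: (5/34)/(w - 5) - ((5/34)w + 25/34)/(w² + 9). Integrate: linear → ln, quadratic → (1/2)ln + arctan: (5/34) ln|(w - 5)| - (5/68) ln(w² + 9) - (25/102) arctan(w/3) + C


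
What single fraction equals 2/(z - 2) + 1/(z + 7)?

Common denominator (z - 2)(z + 7). Numerator: 2(z + 7) + 1(z - 2) = (2z + 14) + (z - 2) = 3z + 12
Result: (3z + 12)/[(z - 2)(z + 7)]


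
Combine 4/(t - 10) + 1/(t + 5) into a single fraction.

Common denominator (t - 10)(t + 5). Numerator: 4(t + 5) + 1(t - 10) = (4t + 20) + (t - 10) = 5t + 10
Result: (5t + 10)/[(t - 10)(t + 5)]


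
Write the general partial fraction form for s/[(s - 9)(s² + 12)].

Linear + irreducible quadratic: A/(s - 9) + (Bs + C)/(s² + 12)


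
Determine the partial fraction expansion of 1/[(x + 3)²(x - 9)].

Cover-up at x=9: γ = 1/(9 + 3)² = 1/144. Cover-up at x=-3: β = 1/(-3 - 9) = -1/12. Comparing x² coeff: α = -γ = -1/144
Result: (-1/144)/(x + 3) - (1/12)/(x + 3)² + (1/144)/(x - 9)


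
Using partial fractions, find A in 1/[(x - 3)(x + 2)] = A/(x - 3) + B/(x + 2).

Cover-up at x = 3: A = 1/(3 + 2) = 1/5


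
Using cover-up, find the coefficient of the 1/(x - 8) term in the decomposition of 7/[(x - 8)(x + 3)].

Cover (x - 8), set x=8: 7/((x + 3) at x=8) = 7/(11) = 7/11


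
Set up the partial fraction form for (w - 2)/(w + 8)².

Repeated linear factor: P/(w + 8) + Q/(w + 8)²


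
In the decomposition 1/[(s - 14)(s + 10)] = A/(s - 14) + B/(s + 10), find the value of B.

Cover-up at s = -10: B = 1/(-10 - 14) = -1/24


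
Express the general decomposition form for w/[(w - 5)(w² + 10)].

Linear + irreducible quadratic: α/(w - 5) + (βw + γ)/(w² + 10)


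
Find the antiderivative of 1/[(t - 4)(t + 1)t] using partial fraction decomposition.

Cover-up: A = 1/20, B = 1/5, C = -1/4. Decomposition: (1/20)/(t - 4) + (1/5)/(t + 1) - (1/4)/t. Integrate each term: (1/20) ln|(t - 4)| + (1/5) ln|(t + 1)| - (1/4) ln|t| + C


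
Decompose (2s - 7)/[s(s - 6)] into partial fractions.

At s=0: P = (2·0 - 7)/(0 - 6) = 7/6. At s=6: Q = (2·6 - 7)/(6 - 0) = 5/6
Result: (7/6)/s + (5/6)/(s - 6)


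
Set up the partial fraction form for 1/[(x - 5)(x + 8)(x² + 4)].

Two linear + quadratic: α/(x - 5) + β/(x + 8) + (γx + δ)/(x² + 4)


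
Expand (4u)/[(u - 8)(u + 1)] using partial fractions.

At u=8: α = (4·8 + 0)/(8 + 1) = 32/9. At u=-1: β = (4·(-1) + 0)/(-1 - 8) = 4/9
Result: (32/9)/(u - 8) + (4/9)/(u + 1)


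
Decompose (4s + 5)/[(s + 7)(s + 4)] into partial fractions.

At s=-7: P = (4·(-7) + 5)/(-7 + 4) = 23/3. At s=-4: Q = (4·(-4) + 5)/(-4 + 7) = -11/3
Result: (23/3)/(s + 7) - (11/3)/(s + 4)


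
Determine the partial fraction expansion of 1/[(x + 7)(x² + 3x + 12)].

Cover-up at x = -7: P = 1/((-7)² + 3·(-7) + 12) = 1/40. Then Q = -P = -1/40, R = -P·(3 - 7) = 1/10
Result: (1/40)/(x + 7) - ((1/40)x - 1/10)/(x² + 3x + 12)


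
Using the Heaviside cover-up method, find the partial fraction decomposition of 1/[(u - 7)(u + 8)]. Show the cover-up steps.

Cover (u - 7): set u=7, get A = 1/(7 + 8) = 1/15. Cover (u + 8): set u=-8, get B = 1/(-8 - 7) = -1/15.
Result: (1/15)/(u - 7) - (1/15)/(u + 8)


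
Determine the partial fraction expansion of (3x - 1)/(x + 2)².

(3x - 1) = P(x + 2) + Q. At x = -2: Q = 3·(-2) - 1 = -7. Coeff of x: P = 3
Result: 3/(x + 2) - 7/(x + 2)²


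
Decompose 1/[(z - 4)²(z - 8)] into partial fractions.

Cover-up at z=8: γ = 1/(8 - 4)² = 1/16. Cover-up at z=4: β = 1/(4 - 8) = -1/4. Comparing z² coeff: α = -γ = -1/16
Result: (-1/16)/(z - 4) - (1/4)/(z - 4)² + (1/16)/(z - 8)


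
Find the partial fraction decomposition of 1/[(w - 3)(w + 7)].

1/(w - 3)(w + 7) = α/(w - 3) + β/(w + 7). α = 1/(3 + 7) = 1/10, β = 1/(-7 - 3) = -1/10
Result: (1/10)/(w - 3) - (1/10)/(w + 7)


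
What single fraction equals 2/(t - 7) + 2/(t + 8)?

Common denominator (t - 7)(t + 8). Numerator: 2(t + 8) + 2(t - 7) = (2t + 16) + (2t - 14) = 4t + 2
Result: (4t + 2)/[(t - 7)(t + 8)]


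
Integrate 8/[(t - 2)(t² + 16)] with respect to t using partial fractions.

Cover-up at t=2: α = 8/(2²+16) = 2/5. Coeff matching: β = -2/5, γ = -4/5. Decomposition: (2/5)/(t - 2) - ((2/5)t + 4/5)/(t² + 16). Integrate: linear → ln, quadratic → (1/2)ln + arctan: (2/5) ln|(t - 2)| - (1/5) ln(t² + 16) - (1/5) arctan(t/4) + C


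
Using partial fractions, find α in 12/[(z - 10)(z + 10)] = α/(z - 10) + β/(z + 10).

Cover-up at z = 10: α = 12/(10 + 10) = 12/20 = 3/5


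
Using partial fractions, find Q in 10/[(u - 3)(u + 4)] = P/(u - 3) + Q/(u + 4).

Cover-up at u = -4: Q = 10/(-4 - 3) = -10/7


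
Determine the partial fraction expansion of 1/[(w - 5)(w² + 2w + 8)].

Cover-up at w = 5: P = 1/(5² + 2·5 + 8) = 1/43. Then Q = -P = -1/43, R = -P·(2 + 5) = -7/43
Result: (1/43)/(w - 5) - ((1/43)w + 7/43)/(w² + 2w + 8)


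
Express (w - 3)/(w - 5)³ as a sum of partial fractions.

(w - 3) = P(w - 5)² + Q(w - 5) + R. At w = 5: R = 1·5 - 3 = 2. Coefficients: P = 0, Q = 1
Result: 1/(w - 5)² + 2/(w - 5)³


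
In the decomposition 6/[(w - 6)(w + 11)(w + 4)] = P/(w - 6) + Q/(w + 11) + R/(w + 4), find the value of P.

Cover-up at w = 6: P = 6/[(6 + 11)(6 + 4)] = 6/[(17)(10)] = 6/170 = 3/85


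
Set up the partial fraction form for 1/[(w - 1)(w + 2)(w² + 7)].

Two linear + quadratic: A/(w - 1) + B/(w + 2) + (Cw + D)/(w² + 7)


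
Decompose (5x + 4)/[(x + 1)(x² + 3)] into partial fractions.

At x=-1: A = (5·(-1) + 4)/((-1)² + 3) = -1/4. B = -A = 1/4, C = 5 - (-1)·A = 19/4
Result: (-1/4)/(x + 1) + ((1/4)x + 19/4)/(x² + 3)


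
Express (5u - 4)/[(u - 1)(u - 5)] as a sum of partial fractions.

At u=1: P = (5·1 - 4)/(1 - 5) = -1/4. At u=5: Q = (5·5 - 4)/(5 - 1) = 21/4
Result: (-1/4)/(u - 1) + (21/4)/(u - 5)


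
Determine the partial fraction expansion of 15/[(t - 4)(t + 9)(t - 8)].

Using cover-up method: A = -15/52, B = 15/221, C = 15/68
Result: (-15/52)/(t - 4) + (15/221)/(t + 9) + (15/68)/(t - 8)


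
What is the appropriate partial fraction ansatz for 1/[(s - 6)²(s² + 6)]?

Repeated linear + quadratic: P/(s - 6) + Q/(s - 6)² + (Rs + S)/(s² + 6)


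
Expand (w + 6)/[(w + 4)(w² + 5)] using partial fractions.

At w=-4: α = (1·(-4) + 6)/((-4)² + 5) = 2/21. β = -α = -2/21, γ = 1 - (-4)·α = 29/21
Result: (2/21)/(w + 4) - ((2/21)w - 29/21)/(w² + 5)


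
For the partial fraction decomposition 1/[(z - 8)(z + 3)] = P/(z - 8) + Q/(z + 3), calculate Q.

Cover-up at z = -3: Q = 1/(-3 - 8) = -1/11


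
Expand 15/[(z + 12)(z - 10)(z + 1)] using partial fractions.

Using cover-up method: P = 15/242, Q = 15/242, R = -15/121
Result: (15/242)/(z + 12) + (15/242)/(z - 10) - (15/121)/(z + 1)


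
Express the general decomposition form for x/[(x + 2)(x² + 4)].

Linear + irreducible quadratic: P/(x + 2) + (Qx + R)/(x² + 4)


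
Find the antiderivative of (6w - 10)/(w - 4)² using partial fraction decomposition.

Decompose: P = 6, Q = 6·4 - 10 = 14, so (6w - 10)/(w - 4)² = 6/(w - 4) + 14/(w - 4)². Integrate: ∫ P/(w - 4) dw = 6 ln|(w - 4)|; ∫ Q/(w - 4)² dw = -14/(w - 4). Sum: 6 ln|(w - 4)| - 14/(w - 4) + C


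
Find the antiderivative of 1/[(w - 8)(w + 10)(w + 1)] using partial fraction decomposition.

Cover-up: A = 1/162, B = 1/162, C = -1/81. Decomposition: (1/162)/(w - 8) + (1/162)/(w + 10) - (1/81)/(w + 1). Integrate each term: (1/162) ln|(w - 8)| + (1/162) ln|(w + 10)| - (1/81) ln|(w + 1)| + C


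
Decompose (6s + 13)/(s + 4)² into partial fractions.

(6s + 13) = α(s + 4) + β. At s = -4: β = 6·(-4) + 13 = -11. Coeff of s: α = 6
Result: 6/(s + 4) - 11/(s + 4)²


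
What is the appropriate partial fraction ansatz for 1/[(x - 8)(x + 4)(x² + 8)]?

Two linear + quadratic: A/(x - 8) + B/(x + 4) + (Cx + D)/(x² + 8)


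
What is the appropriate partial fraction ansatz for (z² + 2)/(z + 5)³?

Repeated linear factor (power 3): α/(z + 5) + β/(z + 5)² + γ/(z + 5)³


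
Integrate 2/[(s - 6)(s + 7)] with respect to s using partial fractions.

Decompose: 2/[(s - 6)(s + 7)] = (2/13)/(s - 6) - (2/13)/(s + 7). Integrate each term: (2/13) ln|(s - 6)| - (2/13) ln|(s + 7)| + C


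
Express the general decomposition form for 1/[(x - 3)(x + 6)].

Distinct linear factors: α/(x - 3) + β/(x + 6)


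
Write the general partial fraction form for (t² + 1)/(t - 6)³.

Repeated linear factor (power 3): α/(t - 6) + β/(t - 6)² + γ/(t - 6)³


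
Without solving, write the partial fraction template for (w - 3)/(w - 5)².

Repeated linear factor: A/(w - 5) + B/(w - 5)²


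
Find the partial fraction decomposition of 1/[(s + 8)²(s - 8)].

Cover-up at s=8: R = 1/(8 + 8)² = 1/256. Cover-up at s=-8: Q = 1/(-8 - 8) = -1/16. Comparing s² coeff: P = -R = -1/256
Result: (-1/256)/(s + 8) - (1/16)/(s + 8)² + (1/256)/(s - 8)


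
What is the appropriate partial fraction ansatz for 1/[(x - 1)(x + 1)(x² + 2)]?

Two linear + quadratic: α/(x - 1) + β/(x + 1) + (γx + δ)/(x² + 2)


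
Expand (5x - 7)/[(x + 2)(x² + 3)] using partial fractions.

At x=-2: P = (5·(-2) - 7)/((-2)² + 3) = -17/7. Q = -P = 17/7, R = 5 - (-2)·P = 1/7
Result: (-17/7)/(x + 2) + ((17/7)x + 1/7)/(x² + 3)


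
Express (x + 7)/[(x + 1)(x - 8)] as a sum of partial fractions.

At x=-1: P = (1·(-1) + 7)/(-1 - 8) = -2/3. At x=8: Q = (1·8 + 7)/(8 + 1) = 5/3
Result: (-2/3)/(x + 1) + (5/3)/(x - 8)


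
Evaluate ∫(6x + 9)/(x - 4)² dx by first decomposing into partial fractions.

Decompose: A = 6, B = 6·4 + 9 = 33, so (6x + 9)/(x - 4)² = 6/(x - 4) + 33/(x - 4)². Integrate: ∫ A/(x - 4) dx = 6 ln|(x - 4)|; ∫ B/(x - 4)² dx = -33/(x - 4). Sum: 6 ln|(x - 4)| - 33/(x - 4) + C


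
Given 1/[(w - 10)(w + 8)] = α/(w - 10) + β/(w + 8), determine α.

Cover-up at w = 10: α = 1/(10 + 8) = 1/18


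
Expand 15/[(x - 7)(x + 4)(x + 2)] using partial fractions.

Using cover-up method: P = 5/33, Q = 15/22, R = -5/6
Result: (5/33)/(x - 7) + (15/22)/(x + 4) - (5/6)/(x + 2)


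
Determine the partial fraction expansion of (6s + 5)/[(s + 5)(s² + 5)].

At s=-5: P = (6·(-5) + 5)/((-5)² + 5) = -5/6. Q = -P = 5/6, R = 6 - (-5)·P = 11/6
Result: (-5/6)/(s + 5) + ((5/6)s + 11/6)/(s² + 5)


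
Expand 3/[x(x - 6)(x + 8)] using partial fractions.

Using cover-up method: A = -1/16, B = 1/28, C = 3/112
Result: (-1/16)/x + (1/28)/(x - 6) + (3/112)/(x + 8)


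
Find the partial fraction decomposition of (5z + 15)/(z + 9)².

(5z + 15) = A(z + 9) + B. At z = -9: B = 5·(-9) + 15 = -30. Coeff of z: A = 5
Result: 5/(z + 9) - 30/(z + 9)²


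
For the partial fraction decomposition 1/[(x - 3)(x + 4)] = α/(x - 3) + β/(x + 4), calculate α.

Cover-up at x = 3: α = 1/(3 + 4) = 1/7


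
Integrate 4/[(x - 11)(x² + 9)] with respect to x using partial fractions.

Cover-up at x=11: α = 4/(11²+9) = 2/65. Coeff matching: β = -2/65, γ = -22/65. Decomposition: (2/65)/(x - 11) - ((2/65)x + 22/65)/(x² + 9). Integrate: linear → ln, quadratic → (1/2)ln + arctan: (2/65) ln|(x - 11)| - (1/65) ln(x² + 9) - (22/195) arctan(x/3) + C


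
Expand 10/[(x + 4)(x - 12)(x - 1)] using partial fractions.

Using cover-up method: P = 1/8, Q = 5/88, R = -2/11
Result: (1/8)/(x + 4) + (5/88)/(x - 12) - (2/11)/(x - 1)


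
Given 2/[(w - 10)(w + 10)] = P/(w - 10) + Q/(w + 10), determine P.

Cover-up at w = 10: P = 2/(10 + 10) = 2/20 = 1/10


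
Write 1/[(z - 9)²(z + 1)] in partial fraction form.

Cover-up at z=-1: γ = 1/(-1 - 9)² = 1/100. Cover-up at z=9: β = 1/(9 + 1) = 1/10. Comparing z² coeff: α = -γ = -1/100
Result: (-1/100)/(z - 9) + (1/10)/(z - 9)² + (1/100)/(z + 1)


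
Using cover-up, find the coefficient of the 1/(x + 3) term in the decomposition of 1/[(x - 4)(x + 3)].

Cover (x + 3), set x=-3: 1/((x - 4) at x=-3) = 1/(-7) = -1/7


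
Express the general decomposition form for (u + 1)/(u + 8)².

Repeated linear factor: P/(u + 8) + Q/(u + 8)²


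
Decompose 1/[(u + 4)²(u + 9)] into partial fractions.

Cover-up at u=-9: C = 1/(-9 + 4)² = 1/25. Cover-up at u=-4: B = 1/(-4 + 9) = 1/5. Comparing u² coeff: A = -C = -1/25
Result: (-1/25)/(u + 4) + (1/5)/(u + 4)² + (1/25)/(u + 9)


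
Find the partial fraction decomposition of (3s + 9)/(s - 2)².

(3s + 9) = P(s - 2) + Q. At s = 2: Q = 3·2 + 9 = 15. Coeff of s: P = 3
Result: 3/(s - 2) + 15/(s - 2)²


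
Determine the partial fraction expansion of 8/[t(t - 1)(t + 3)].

Using cover-up method: A = -8/3, B = 2, C = 2/3
Result: (-8/3)/t + 2/(t - 1) + (2/3)/(t + 3)


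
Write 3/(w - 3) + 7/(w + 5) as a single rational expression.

Common denominator (w - 3)(w + 5). Numerator: 3(w + 5) + 7(w - 3) = (3w + 15) + (7w - 21) = 10w - 6
Result: (10w - 6)/[(w - 3)(w + 5)]


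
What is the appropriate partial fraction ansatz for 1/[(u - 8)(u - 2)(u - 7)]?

Three distinct linear factors: A/(u - 8) + B/(u - 2) + C/(u - 7)


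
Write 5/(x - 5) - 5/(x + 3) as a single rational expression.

Common denominator (x - 5)(x + 3). Numerator: 5(x + 3) - 5(x - 5) = (5x + 15) - (5x - 25) = 40
Result: (40)/[(x - 5)(x + 3)]


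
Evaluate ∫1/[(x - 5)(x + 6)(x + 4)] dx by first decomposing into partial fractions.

Cover-up: A = 1/99, B = 1/22, C = -1/18. Decomposition: (1/99)/(x - 5) + (1/22)/(x + 6) - (1/18)/(x + 4). Integrate each term: (1/99) ln|(x - 5)| + (1/22) ln|(x + 6)| - (1/18) ln|(x + 4)| + C


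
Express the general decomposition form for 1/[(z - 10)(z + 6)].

Distinct linear factors: A/(z - 10) + B/(z + 6)


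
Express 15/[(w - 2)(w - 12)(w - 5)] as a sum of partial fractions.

Using cover-up method: A = 1/2, B = 3/14, C = -5/7
Result: (1/2)/(w - 2) + (3/14)/(w - 12) - (5/7)/(w - 5)


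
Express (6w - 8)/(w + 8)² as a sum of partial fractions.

(6w - 8) = P(w + 8) + Q. At w = -8: Q = 6·(-8) - 8 = -56. Coeff of w: P = 6
Result: 6/(w + 8) - 56/(w + 8)²


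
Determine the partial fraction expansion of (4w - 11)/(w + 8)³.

(4w - 11) = A(w + 8)² + B(w + 8) + C. At w = -8: C = 4·(-8) - 11 = -43. Coefficients: A = 0, B = 4
Result: 4/(w + 8)² - 43/(w + 8)³


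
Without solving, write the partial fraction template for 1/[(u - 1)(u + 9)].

Distinct linear factors: α/(u - 1) + β/(u + 9)


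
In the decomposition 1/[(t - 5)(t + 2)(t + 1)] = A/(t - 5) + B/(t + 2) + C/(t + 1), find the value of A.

Cover-up at t = 5: A = 1/[(5 + 2)(5 + 1)] = 1/[(7)(6)] = 1/42


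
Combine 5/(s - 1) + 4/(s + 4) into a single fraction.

Common denominator (s - 1)(s + 4). Numerator: 5(s + 4) + 4(s - 1) = (5s + 20) + (4s - 4) = 9s + 16
Result: (9s + 16)/[(s - 1)(s + 4)]


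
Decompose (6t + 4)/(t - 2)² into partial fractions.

(6t + 4) = α(t - 2) + β. At t = 2: β = 6·2 + 4 = 16. Coeff of t: α = 6
Result: 6/(t - 2) + 16/(t - 2)²


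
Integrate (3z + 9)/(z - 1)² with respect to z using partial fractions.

Decompose: α = 3, β = 3·1 + 9 = 12, so (3z + 9)/(z - 1)² = 3/(z - 1) + 12/(z - 1)². Integrate: ∫ α/(z - 1) dz = 3 ln|(z - 1)|; ∫ β/(z - 1)² dz = -12/(z - 1). Sum: 3 ln|(z - 1)| - 12/(z - 1) + C


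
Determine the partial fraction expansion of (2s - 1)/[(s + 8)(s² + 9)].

At s=-8: P = (2·(-8) - 1)/((-8)² + 9) = -17/73. Q = -P = 17/73, R = 2 - (-8)·P = 10/73
Result: (-17/73)/(s + 8) + ((17/73)s + 10/73)/(s² + 9)


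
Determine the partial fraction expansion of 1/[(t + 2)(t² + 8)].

Cover-up at t = -2: α = 1/((-2)² + 8) = 1/12. Then β = -α = -1/12, γ = -α·(0 - 2) = 1/6
Result: (1/12)/(t + 2) - ((1/12)t - 1/6)/(t² + 8)


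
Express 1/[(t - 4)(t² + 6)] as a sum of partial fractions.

Cover-up at t = 4: α = 1/(4² + 6) = 1/22. Then β = -α = -1/22, γ = -α·(0 + 4) = -2/11
Result: (1/22)/(t - 4) - ((1/22)t + 2/11)/(t² + 6)


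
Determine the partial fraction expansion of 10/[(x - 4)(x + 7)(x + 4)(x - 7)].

Using Heaviside cover-up: (-5/132)/(x - 4) - (5/231)/(x + 7) + (5/132)/(x + 4) + (5/231)/(x - 7)


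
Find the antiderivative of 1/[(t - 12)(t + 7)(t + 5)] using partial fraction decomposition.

Cover-up: α = 1/323, β = 1/38, γ = -1/34. Decomposition: (1/323)/(t - 12) + (1/38)/(t + 7) - (1/34)/(t + 5). Integrate each term: (1/323) ln|(t - 12)| + (1/38) ln|(t + 7)| - (1/34) ln|(t + 5)| + C


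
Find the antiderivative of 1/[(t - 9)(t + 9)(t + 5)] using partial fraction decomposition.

Cover-up: P = 1/252, Q = 1/72, R = -1/56. Decomposition: (1/252)/(t - 9) + (1/72)/(t + 9) - (1/56)/(t + 5). Integrate each term: (1/252) ln|(t - 9)| + (1/72) ln|(t + 9)| - (1/56) ln|(t + 5)| + C


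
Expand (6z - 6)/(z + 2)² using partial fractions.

(6z - 6) = A(z + 2) + B. At z = -2: B = 6·(-2) - 6 = -18. Coeff of z: A = 6
Result: 6/(z + 2) - 18/(z + 2)²


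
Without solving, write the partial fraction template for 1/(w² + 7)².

Repeated quadratic factor: (αw + β)/(w² + 7) + (γw + δ)/(w² + 7)²


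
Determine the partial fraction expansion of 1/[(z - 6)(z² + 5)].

Cover-up at z = 6: P = 1/(6² + 5) = 1/41. Then Q = -P = -1/41, R = -P·(0 + 6) = -6/41
Result: (1/41)/(z - 6) - ((1/41)z + 6/41)/(z² + 5)


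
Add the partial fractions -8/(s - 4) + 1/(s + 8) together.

Common denominator (s - 4)(s + 8). Numerator: -8(s + 8) + 1(s - 4) = (-8s - 64) + (s - 4) = -7s - 68
Result: (-7s - 68)/[(s - 4)(s + 8)]


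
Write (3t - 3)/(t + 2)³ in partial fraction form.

(3t - 3) = α(t + 2)² + β(t + 2) + γ. At t = -2: γ = 3·(-2) - 3 = -9. Coefficients: α = 0, β = 3
Result: 3/(t + 2)² - 9/(t + 2)³


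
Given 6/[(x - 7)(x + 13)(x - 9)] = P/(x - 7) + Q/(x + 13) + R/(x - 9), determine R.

Cover-up at x = 9: R = 6/[(9 - 7)(9 + 13)] = 6/[(2)(22)] = 6/44 = 3/22


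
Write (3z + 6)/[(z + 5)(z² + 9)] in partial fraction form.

At z=-5: α = (3·(-5) + 6)/((-5)² + 9) = -9/34. β = -α = 9/34, γ = 3 - (-5)·α = 57/34
Result: (-9/34)/(z + 5) + ((9/34)z + 57/34)/(z² + 9)


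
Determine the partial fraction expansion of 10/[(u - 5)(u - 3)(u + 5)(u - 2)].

Using Heaviside cover-up: (1/6)/(u - 5) - (5/8)/(u - 3) - (1/56)/(u + 5) + (10/21)/(u - 2)


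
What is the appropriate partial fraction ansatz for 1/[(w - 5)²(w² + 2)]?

Repeated linear + quadratic: P/(w - 5) + Q/(w - 5)² + (Rw + S)/(w² + 2)


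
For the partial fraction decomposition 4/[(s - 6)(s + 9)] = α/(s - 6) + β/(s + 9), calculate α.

Cover-up at s = 6: α = 4/(6 + 9) = 4/15


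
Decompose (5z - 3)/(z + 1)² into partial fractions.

(5z - 3) = α(z + 1) + β. At z = -1: β = 5·(-1) - 3 = -8. Coeff of z: α = 5
Result: 5/(z + 1) - 8/(z + 1)²


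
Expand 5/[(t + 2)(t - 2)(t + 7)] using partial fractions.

Using cover-up method: α = -1/4, β = 5/36, γ = 1/9
Result: (-1/4)/(t + 2) + (5/36)/(t - 2) + (1/9)/(t + 7)


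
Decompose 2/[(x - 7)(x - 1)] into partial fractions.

2/(x - 7)(x - 1) = α/(x - 7) + β/(x - 1). α = 2/(7 - 1) = 1/3, β = 2/(1 - 7) = -1/3
Result: (1/3)/(x - 7) - (1/3)/(x - 1)


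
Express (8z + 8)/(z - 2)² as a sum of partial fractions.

(8z + 8) = A(z - 2) + B. At z = 2: B = 8·2 + 8 = 24. Coeff of z: A = 8
Result: 8/(z - 2) + 24/(z - 2)²


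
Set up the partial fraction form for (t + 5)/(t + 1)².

Repeated linear factor: α/(t + 1) + β/(t + 1)²


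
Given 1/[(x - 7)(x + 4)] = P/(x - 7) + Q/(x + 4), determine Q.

Cover-up at x = -4: Q = 1/(-4 - 7) = -1/11


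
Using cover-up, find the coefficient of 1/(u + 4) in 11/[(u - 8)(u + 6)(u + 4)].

Cover (u + 4), set u=-4: 11/[(-4 - 8)(-4 + 6)] = -11/24


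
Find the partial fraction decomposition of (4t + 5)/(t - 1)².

(4t + 5) = α(t - 1) + β. At t = 1: β = 4·1 + 5 = 9. Coeff of t: α = 4
Result: 4/(t - 1) + 9/(t - 1)²


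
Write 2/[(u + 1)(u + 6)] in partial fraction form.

2/(u + 1)(u + 6) = A/(u + 1) + B/(u + 6). A = 2/(-1 + 6) = 2/5, B = 2/(-6 + 1) = -2/5
Result: (2/5)/(u + 1) - (2/5)/(u + 6)


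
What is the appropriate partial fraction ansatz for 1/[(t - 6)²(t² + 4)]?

Repeated linear + quadratic: P/(t - 6) + Q/(t - 6)² + (Rt + S)/(t² + 4)


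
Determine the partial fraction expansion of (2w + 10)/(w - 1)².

(2w + 10) = A(w - 1) + B. At w = 1: B = 2·1 + 10 = 12. Coeff of w: A = 2
Result: 2/(w - 1) + 12/(w - 1)²


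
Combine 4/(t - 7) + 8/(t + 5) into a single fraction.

Common denominator (t - 7)(t + 5). Numerator: 4(t + 5) + 8(t - 7) = (4t + 20) + (8t - 56) = 12t - 36
Result: (12t - 36)/[(t - 7)(t + 5)]


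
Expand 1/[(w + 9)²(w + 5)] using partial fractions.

Cover-up at w=-5: C = 1/(-5 + 9)² = 1/16. Cover-up at w=-9: B = 1/(-9 + 5) = -1/4. Comparing w² coeff: A = -C = -1/16
Result: (-1/16)/(w + 9) - (1/4)/(w + 9)² + (1/16)/(w + 5)


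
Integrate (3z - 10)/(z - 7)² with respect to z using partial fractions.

Decompose: α = 3, β = 3·7 - 10 = 11, so (3z - 10)/(z - 7)² = 3/(z - 7) + 11/(z - 7)². Integrate: ∫ α/(z - 7) dz = 3 ln|(z - 7)|; ∫ β/(z - 7)² dz = -11/(z - 7). Sum: 3 ln|(z - 7)| - 11/(z - 7) + C


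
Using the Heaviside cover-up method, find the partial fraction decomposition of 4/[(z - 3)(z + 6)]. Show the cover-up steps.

Cover (z - 3): set z=3, get P = 4/(3 + 6) = 4/9. Cover (z + 6): set z=-6, get Q = 4/(-6 - 3) = -4/9.
Result: (4/9)/(z - 3) - (4/9)/(z + 6)


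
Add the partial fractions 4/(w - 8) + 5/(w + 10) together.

Common denominator (w - 8)(w + 10). Numerator: 4(w + 10) + 5(w - 8) = (4w + 40) + (5w - 40) = 9w
Result: (9w)/[(w - 8)(w + 10)]


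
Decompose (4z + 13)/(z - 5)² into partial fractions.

(4z + 13) = α(z - 5) + β. At z = 5: β = 4·5 + 13 = 33. Coeff of z: α = 4
Result: 4/(z - 5) + 33/(z - 5)²


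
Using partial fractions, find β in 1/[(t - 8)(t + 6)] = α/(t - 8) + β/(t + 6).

Cover-up at t = -6: β = 1/(-6 - 8) = -1/14


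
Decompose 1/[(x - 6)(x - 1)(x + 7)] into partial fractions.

Using cover-up method: α = 1/65, β = -1/40, γ = 1/104
Result: (1/65)/(x - 6) - (1/40)/(x - 1) + (1/104)/(x + 7)


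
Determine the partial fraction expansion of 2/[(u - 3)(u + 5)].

2/(u - 3)(u + 5) = P/(u - 3) + Q/(u + 5). P = 2/(3 + 5) = 1/4, Q = 2/(-5 - 3) = -1/4
Result: (1/4)/(u - 3) - (1/4)/(u + 5)


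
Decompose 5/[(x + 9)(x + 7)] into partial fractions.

5/(x + 9)(x + 7) = α/(x + 9) + β/(x + 7). α = 5/(-9 + 7) = -5/2, β = 5/(-7 + 9) = 5/2
Result: (-5/2)/(x + 9) + (5/2)/(x + 7)


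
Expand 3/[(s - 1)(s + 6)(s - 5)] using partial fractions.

Using cover-up method: A = -3/28, B = 3/77, C = 3/44
Result: (-3/28)/(s - 1) + (3/77)/(s + 6) + (3/44)/(s - 5)


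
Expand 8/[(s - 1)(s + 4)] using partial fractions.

8/(s - 1)(s + 4) = α/(s - 1) + β/(s + 4). α = 8/(1 + 4) = 8/5, β = 8/(-4 - 1) = -8/5
Result: (8/5)/(s - 1) - (8/5)/(s + 4)


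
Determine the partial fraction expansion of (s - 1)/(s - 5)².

(s - 1) = α(s - 5) + β. At s = 5: β = 1·5 - 1 = 4. Coeff of s: α = 1
Result: 1/(s - 5) + 4/(s - 5)²


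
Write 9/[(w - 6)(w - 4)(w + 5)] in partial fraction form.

Using cover-up method: A = 9/22, B = -1/2, C = 1/11
Result: (9/22)/(w - 6) - (1/2)/(w - 4) + (1/11)/(w + 5)


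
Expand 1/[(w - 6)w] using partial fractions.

1/(w - 6)w = α/(w - 6) + β/w. α = 1/(6 - 0) = 1/6, β = 1/(0 - 6) = -1/6
Result: (1/6)/(w - 6) - (1/6)/w


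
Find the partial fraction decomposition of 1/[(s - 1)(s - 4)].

1/(s - 1)(s - 4) = A/(s - 1) + B/(s - 4). A = 1/(1 - 4) = -1/3, B = 1/(4 - 1) = 1/3
Result: (-1/3)/(s - 1) + (1/3)/(s - 4)


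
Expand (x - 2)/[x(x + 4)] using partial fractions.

At x=0: A = (1·0 - 2)/(0 + 4) = -1/2. At x=-4: B = (1·(-4) - 2)/(-4 - 0) = 3/2
Result: (-1/2)/x + (3/2)/(x + 4)


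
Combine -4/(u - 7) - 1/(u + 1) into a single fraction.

Common denominator (u - 7)(u + 1). Numerator: -4(u + 1) - 1(u - 7) = (-4u - 4) - (u - 7) = -5u + 3
Result: (-5u + 3)/[(u - 7)(u + 1)]


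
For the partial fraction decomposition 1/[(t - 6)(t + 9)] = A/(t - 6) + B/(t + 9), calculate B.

Cover-up at t = -9: B = 1/(-9 - 6) = -1/15


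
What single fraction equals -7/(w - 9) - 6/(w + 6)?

Common denominator (w - 9)(w + 6). Numerator: -7(w + 6) - 6(w - 9) = (-7w - 42) - (6w - 54) = -13w + 12
Result: (-13w + 12)/[(w - 9)(w + 6)]


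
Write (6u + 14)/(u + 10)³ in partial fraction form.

(6u + 14) = A(u + 10)² + B(u + 10) + C. At u = -10: C = 6·(-10) + 14 = -46. Coefficients: A = 0, B = 6
Result: 6/(u + 10)² - 46/(u + 10)³


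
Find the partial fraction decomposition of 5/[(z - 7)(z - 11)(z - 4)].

Using cover-up method: P = -5/12, Q = 5/28, R = 5/21
Result: (-5/12)/(z - 7) + (5/28)/(z - 11) + (5/21)/(z - 4)


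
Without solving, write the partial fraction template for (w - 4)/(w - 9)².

Repeated linear factor: α/(w - 9) + β/(w - 9)²


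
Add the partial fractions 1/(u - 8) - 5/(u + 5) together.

Common denominator (u - 8)(u + 5). Numerator: 1(u + 5) - 5(u - 8) = (u + 5) - (5u - 40) = -4u + 45
Result: (-4u + 45)/[(u - 8)(u + 5)]


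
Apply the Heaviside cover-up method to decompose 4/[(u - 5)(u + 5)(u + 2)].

Cover (u - 5), u=5: A = 4/[(5 + 5)(5 + 2)] = 2/35. Cover (u + 5), u=-5: B = 4/[(-5 - 5)(-5 + 2)] = 2/15. Cover (u + 2), u=-2: C = 4/[(-2 - 5)(-2 + 5)] = -4/21.
Result: (2/35)/(u - 5) + (2/15)/(u + 5) - (4/21)/(u + 2)


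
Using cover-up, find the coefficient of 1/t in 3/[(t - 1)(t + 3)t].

Cover t, set t=0: 3/[(0 - 1)(0 + 3)] = -1


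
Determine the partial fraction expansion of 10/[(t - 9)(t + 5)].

10/(t - 9)(t + 5) = A/(t - 9) + B/(t + 5). A = 10/(9 + 5) = 5/7, B = 10/(-5 - 9) = -5/7
Result: (5/7)/(t - 9) - (5/7)/(t + 5)


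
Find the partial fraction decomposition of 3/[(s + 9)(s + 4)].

3/(s + 9)(s + 4) = A/(s + 9) + B/(s + 4). A = 3/(-9 + 4) = -3/5, B = 3/(-4 + 9) = 3/5
Result: (-3/5)/(s + 9) + (3/5)/(s + 4)


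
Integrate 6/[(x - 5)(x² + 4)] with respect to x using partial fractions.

Cover-up at x=5: α = 6/(5²+4) = 6/29. Coeff matching: β = -6/29, γ = -30/29. Decomposition: (6/29)/(x - 5) - ((6/29)x + 30/29)/(x² + 4). Integrate: linear → ln, quadratic → (1/2)ln + arctan: (6/29) ln|(x - 5)| - (3/29) ln(x² + 4) - (15/29) arctan(x/2) + C


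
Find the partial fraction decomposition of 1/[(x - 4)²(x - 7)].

Cover-up at x=7: R = 1/(7 - 4)² = 1/9. Cover-up at x=4: Q = 1/(4 - 7) = -1/3. Comparing x² coeff: P = -R = -1/9
Result: (-1/9)/(x - 4) - (1/3)/(x - 4)² + (1/9)/(x - 7)


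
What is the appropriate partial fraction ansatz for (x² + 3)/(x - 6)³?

Repeated linear factor (power 3): P/(x - 6) + Q/(x - 6)² + R/(x - 6)³
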